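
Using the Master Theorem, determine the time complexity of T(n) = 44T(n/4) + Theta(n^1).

Master Theorem for T(n) = 44T(n/4) + O(n^1):

a = 44, b = 4, c = 1
log_b(a) = log_4(44) = 2.7297

Case 1: c = 1 < log_4(44) = 2.7297
T(n) = O(n^(log_4 44))

For T(n) = 44T(n/4) + O(n^1): log_4(44) = 2.7297. This is Case 1 of the Master Theorem (c < log_b(a), work dominated by leaves), giving O(n^(log_4 44)).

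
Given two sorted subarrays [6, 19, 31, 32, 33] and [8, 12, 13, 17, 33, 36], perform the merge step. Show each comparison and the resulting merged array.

Merging process:

Compare 6 vs 8: take 6 from left. Merged: [6]
Compare 19 vs 8: take 8 from right. Merged: [6, 8]
Compare 19 vs 12: take 12 from right. Merged: [6, 8, 12]
Compare 19 vs 13: take 13 from right. Merged: [6, 8, 12, 13]
Compare 19 vs 17: take 17 from right. Merged: [6, 8, 12, 13, 17]
Compare 19 vs 33: take 19 from left. Merged: [6, 8, 12, 13, 17, 19]
Compare 31 vs 33: take 31 from left. Merged: [6, 8, 12, 13, 17, 19, 31]
Compare 32 vs 33: take 32 from left. Merged: [6, 8, 12, 13, 17, 19, 31, 32]
Compare 33 vs 33: take 33 from left. Merged: [6, 8, 12, 13, 17, 19, 31, 32, 33]
Append remaining from right: [33, 36]. Merged: [6, 8, 12, 13, 17, 19, 31, 32, 33, 33, 36]

Final merged array: [6, 8, 12, 13, 17, 19, 31, 32, 33, 33, 36]
Total comparisons: 9

The merged array is [6, 8, 12, 13, 17, 19, 31, 32, 33, 33, 36], requiring 9 comparisons. The merge step runs in O(n) time where n is the total number of elements.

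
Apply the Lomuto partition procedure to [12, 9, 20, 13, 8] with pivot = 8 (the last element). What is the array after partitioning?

Lomuto partition with pivot = 8:

Initial array: [12, 9, 20, 13, 8]

arr[0]=12 > 8: no swap
arr[1]=9 > 8: no swap
arr[2]=20 > 8: no swap
arr[3]=13 > 8: no swap

Place pivot at position 0: [8, 9, 20, 13, 12]
Pivot position: 0

After partitioning with pivot 8, the array becomes [8, 9, 20, 13, 12]. The pivot is placed at index 0. All elements to the left of the pivot are <= 8, and all elements to the right are > 8.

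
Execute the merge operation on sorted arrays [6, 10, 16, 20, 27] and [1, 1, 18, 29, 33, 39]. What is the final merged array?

Merging process:

Compare 6 vs 1: take 1 from right. Merged: [1]
Compare 6 vs 1: take 1 from right. Merged: [1, 1]
Compare 6 vs 18: take 6 from left. Merged: [1, 1, 6]
Compare 10 vs 18: take 10 from left. Merged: [1, 1, 6, 10]
Compare 16 vs 18: take 16 from left. Merged: [1, 1, 6, 10, 16]
Compare 20 vs 18: take 18 from right. Merged: [1, 1, 6, 10, 16, 18]
Compare 20 vs 29: take 20 from left. Merged: [1, 1, 6, 10, 16, 18, 20]
Compare 27 vs 29: take 27 from left. Merged: [1, 1, 6, 10, 16, 18, 20, 27]
Append remaining from right: [29, 33, 39]. Merged: [1, 1, 6, 10, 16, 18, 20, 27, 29, 33, 39]

Final merged array: [1, 1, 6, 10, 16, 18, 20, 27, 29, 33, 39]
Total comparisons: 8

The merged array is [1, 1, 6, 10, 16, 18, 20, 27, 29, 33, 39], requiring 8 comparisons. The merge step runs in O(n) time where n is the total number of elements.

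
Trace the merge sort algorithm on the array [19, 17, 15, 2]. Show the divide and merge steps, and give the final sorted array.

Merge sort trace:

Split: [19, 17, 15, 2] -> [19, 17] and [15, 2]
  Split: [19, 17] -> [19] and [17]
  Merge: [19] + [17] -> [17, 19]
  Split: [15, 2] -> [15] and [2]
  Merge: [15] + [2] -> [2, 15]
Merge: [17, 19] + [2, 15] -> [2, 15, 17, 19]

Final sorted array: [2, 15, 17, 19]

The merge sort proceeds by recursively splitting the array and merging sorted halves.
After all merges, the sorted array is [2, 15, 17, 19].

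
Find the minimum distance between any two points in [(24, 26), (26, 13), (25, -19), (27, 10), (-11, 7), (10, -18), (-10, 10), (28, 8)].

Computing all pairwise distances among 8 points:

d((24, 26), (26, 13)) = 13.1529
d((24, 26), (25, -19)) = 45.0111
d((24, 26), (27, 10)) = 16.2788
d((24, 26), (-11, 7)) = 39.8246
d((24, 26), (10, -18)) = 46.1736
d((24, 26), (-10, 10)) = 37.5766
d((24, 26), (28, 8)) = 18.4391
d((26, 13), (25, -19)) = 32.0156
d((26, 13), (27, 10)) = 3.1623
d((26, 13), (-11, 7)) = 37.4833
d((26, 13), (10, -18)) = 34.8855
d((26, 13), (-10, 10)) = 36.1248
d((26, 13), (28, 8)) = 5.3852
d((25, -19), (27, 10)) = 29.0689
d((25, -19), (-11, 7)) = 44.4072
d((25, -19), (10, -18)) = 15.0333
d((25, -19), (-10, 10)) = 45.4533
d((25, -19), (28, 8)) = 27.1662
d((27, 10), (-11, 7)) = 38.1182
d((27, 10), (10, -18)) = 32.7567
d((27, 10), (-10, 10)) = 37.0
d((27, 10), (28, 8)) = 2.2361 <-- minimum
d((-11, 7), (10, -18)) = 32.6497
d((-11, 7), (-10, 10)) = 3.1623
d((-11, 7), (28, 8)) = 39.0128
d((10, -18), (-10, 10)) = 34.4093
d((10, -18), (28, 8)) = 31.6228
d((-10, 10), (28, 8)) = 38.0526

Closest pair: (27, 10) and (28, 8) with distance 2.2361

The closest pair is (27, 10) and (28, 8) with Euclidean distance 2.2361. For 8 points, brute-force pairwise comparison is shown above. For large n, the divide-and-conquer algorithm (sort by x, recurse on halves, check the dividing strip) achieves O(n log n).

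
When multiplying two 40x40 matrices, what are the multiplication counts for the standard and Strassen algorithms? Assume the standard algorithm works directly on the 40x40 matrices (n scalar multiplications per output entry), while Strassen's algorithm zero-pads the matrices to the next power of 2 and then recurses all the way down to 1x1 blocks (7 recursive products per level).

Matrix multiplication for 40x40 matrices:

Strassen's algorithm requires power-of-2 dimensions. Pad 40x40 to 64x64 (next power of 2).

Standard algorithm: 40^3 = 64000 multiplications
Strassen's algorithm: 7^(log2(64)) = 7^6 = 117649 multiplications
Difference: 64000 - 117649 = -53649 (Strassen uses MORE here due to padding overhead — for small or just-over-power-of-2 n, padding can outweigh the per-level savings)

Standard: 64000 multiplications (40^3). Strassen: 117649 multiplications (7^6, after padding to 64x64). Strassen reduces 8 recursive multiplications to 7 at each level.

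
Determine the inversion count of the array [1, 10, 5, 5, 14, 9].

Finding inversions in [1, 10, 5, 5, 14, 9]:

(1, 2): arr[1]=10 > arr[2]=5
(1, 3): arr[1]=10 > arr[3]=5
(1, 5): arr[1]=10 > arr[5]=9
(4, 5): arr[4]=14 > arr[5]=9

Total inversions: 4

The array has 4 inversion(s): (1,2), (1,3), (1,5), (4,5). Each pair (i,j) satisfies i < j and arr[i] > arr[j].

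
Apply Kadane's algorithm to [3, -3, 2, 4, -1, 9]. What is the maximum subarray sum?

Using Kadane's algorithm on [3, -3, 2, 4, -1, 9]:

Scanning through the array:
Position 1 (value -3): max_ending_here = 0, max_so_far = 3
Position 2 (value 2): max_ending_here = 2, max_so_far = 3
Position 3 (value 4): max_ending_here = 6, max_so_far = 6
Position 4 (value -1): max_ending_here = 5, max_so_far = 6
Position 5 (value 9): max_ending_here = 14, max_so_far = 14

Maximum subarray: [3, -3, 2, 4, -1, 9]
Maximum sum: 14

The maximum subarray is [3, -3, 2, 4, -1, 9] with sum 14. This subarray runs from index 0 to index 5.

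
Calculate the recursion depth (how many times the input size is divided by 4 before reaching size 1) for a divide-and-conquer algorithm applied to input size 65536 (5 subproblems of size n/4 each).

For divide and conquer with division factor 4:

Problem sizes at each level:
Level 0: 65536
Level 1: 16384
Level 2: 4096
Level 3: 1024
Level 4: 256
Level 5: 64
Level 6: 16
Level 7: 4
Level 8: 1

The root is level 0 and the size-1 base case is level 8 (the tree spans levels 0 through 8, i.e. 9 levels counting the root), so the depth is the number of divisions: log_4(65536) = 8

The recursion tree depth is log_4(65536) = 8. At each level, the problem size is divided by 4, so it takes 8 divisions to reduce to a base case of size 1. The algorithm makes 5 recursive calls at each level.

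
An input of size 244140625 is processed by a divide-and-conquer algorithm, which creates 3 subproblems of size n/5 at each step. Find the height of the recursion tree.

For divide and conquer with division factor 5:

Problem sizes at each level:
Level 0: 244140625
Level 1: 48828125
Level 2: 9765625
Level 3: 1953125
Level 4: 390625
Level 5: 78125
Level 6: 15625
Level 7: 3125
Level 8: 625
Level 9: 125
Level 10: 25
Level 11: 5
Level 12: 1

The root is level 0 and the size-1 base case is level 12 (the tree spans levels 0 through 12, i.e. 13 levels counting the root), so the depth is the number of divisions: log_5(244140625) = 12

The recursion tree depth is log_5(244140625) = 12. At each level, the problem size is divided by 5, so it takes 12 divisions to reduce to a base case of size 1. The algorithm makes 3 recursive calls at each level.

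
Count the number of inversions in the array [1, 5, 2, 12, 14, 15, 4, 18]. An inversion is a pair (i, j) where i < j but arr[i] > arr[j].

Finding inversions in [1, 5, 2, 12, 14, 15, 4, 18]:

(1, 2): arr[1]=5 > arr[2]=2
(1, 6): arr[1]=5 > arr[6]=4
(3, 6): arr[3]=12 > arr[6]=4
(4, 6): arr[4]=14 > arr[6]=4
(5, 6): arr[5]=15 > arr[6]=4

Total inversions: 5

The array has 5 inversion(s): (1,2), (1,6), (3,6), (4,6), (5,6). Each pair (i,j) satisfies i < j and arr[i] > arr[j].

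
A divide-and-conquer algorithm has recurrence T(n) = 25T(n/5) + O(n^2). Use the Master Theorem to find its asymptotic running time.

Master Theorem for T(n) = 25T(n/5) + O(n^2):

a = 25, b = 5, c = 2
log_b(a) = log_5(25) = 2.0000

Case 2: c = 2 = log_5(25) = 2.0000
T(n) = O(n^2 log n) = O(n^2 log n)

For T(n) = 25T(n/5) + O(n^2): log_5(25) = 2.0000. This is Case 2 of the Master Theorem (c = log_b(a), equal work at all levels), giving O(n^2 log n).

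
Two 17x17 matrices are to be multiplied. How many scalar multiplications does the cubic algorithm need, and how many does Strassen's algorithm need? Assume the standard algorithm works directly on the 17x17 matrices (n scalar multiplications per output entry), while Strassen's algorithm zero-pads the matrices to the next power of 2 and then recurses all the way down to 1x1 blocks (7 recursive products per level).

Matrix multiplication for 17x17 matrices:

Strassen's algorithm requires power-of-2 dimensions. Pad 17x17 to 32x32 (next power of 2).

Standard algorithm: 17^3 = 4913 multiplications
Strassen's algorithm: 7^(log2(32)) = 7^5 = 16807 multiplications
Difference: 4913 - 16807 = -11894 (Strassen uses MORE here due to padding overhead — for small or just-over-power-of-2 n, padding can outweigh the per-level savings)

Standard: 4913 multiplications (17^3). Strassen: 16807 multiplications (7^5, after padding to 32x32). Strassen reduces 8 recursive multiplications to 7 at each level.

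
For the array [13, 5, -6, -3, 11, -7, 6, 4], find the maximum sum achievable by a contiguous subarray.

Using Kadane's algorithm on [13, 5, -6, -3, 11, -7, 6, 4]:

Scanning through the array:
Position 1 (value 5): max_ending_here = 18, max_so_far = 18
Position 2 (value -6): max_ending_here = 12, max_so_far = 18
Position 3 (value -3): max_ending_here = 9, max_so_far = 18
Position 4 (value 11): max_ending_here = 20, max_so_far = 20
Position 5 (value -7): max_ending_here = 13, max_so_far = 20
Position 6 (value 6): max_ending_here = 19, max_so_far = 20
Position 7 (value 4): max_ending_here = 23, max_so_far = 23

Maximum subarray: [13, 5, -6, -3, 11, -7, 6, 4]
Maximum sum: 23

The maximum subarray is [13, 5, -6, -3, 11, -7, 6, 4] with sum 23. This subarray runs from index 0 to index 7.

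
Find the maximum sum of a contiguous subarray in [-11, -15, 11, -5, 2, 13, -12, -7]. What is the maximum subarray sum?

Using Kadane's algorithm on [-11, -15, 11, -5, 2, 13, -12, -7]:

Scanning through the array:
Position 1 (value -15): max_ending_here = -15, max_so_far = -11
Position 2 (value 11): max_ending_here = 11, max_so_far = 11
Position 3 (value -5): max_ending_here = 6, max_so_far = 11
Position 4 (value 2): max_ending_here = 8, max_so_far = 11
Position 5 (value 13): max_ending_here = 21, max_so_far = 21
Position 6 (value -12): max_ending_here = 9, max_so_far = 21
Position 7 (value -7): max_ending_here = 2, max_so_far = 21

Maximum subarray: [11, -5, 2, 13]
Maximum sum: 21

The maximum subarray is [11, -5, 2, 13] with sum 21. This subarray runs from index 2 to index 5.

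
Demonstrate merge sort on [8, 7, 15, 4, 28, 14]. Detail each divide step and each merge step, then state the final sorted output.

Merge sort trace:

Split: [8, 7, 15, 4, 28, 14] -> [8, 7, 15] and [4, 28, 14]
  Split: [8, 7, 15] -> [8] and [7, 15]
    Split: [7, 15] -> [7] and [15]
    Merge: [7] + [15] -> [7, 15]
  Merge: [8] + [7, 15] -> [7, 8, 15]
  Split: [4, 28, 14] -> [4] and [28, 14]
    Split: [28, 14] -> [28] and [14]
    Merge: [28] + [14] -> [14, 28]
  Merge: [4] + [14, 28] -> [4, 14, 28]
Merge: [7, 8, 15] + [4, 14, 28] -> [4, 7, 8, 14, 15, 28]

Final sorted array: [4, 7, 8, 14, 15, 28]

The merge sort proceeds by recursively splitting the array and merging sorted halves.
After all merges, the sorted array is [4, 7, 8, 14, 15, 28].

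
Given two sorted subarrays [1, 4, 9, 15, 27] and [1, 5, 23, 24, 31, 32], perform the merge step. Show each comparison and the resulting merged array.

Merging process:

Compare 1 vs 1: take 1 from left. Merged: [1]
Compare 4 vs 1: take 1 from right. Merged: [1, 1]
Compare 4 vs 5: take 4 from left. Merged: [1, 1, 4]
Compare 9 vs 5: take 5 from right. Merged: [1, 1, 4, 5]
Compare 9 vs 23: take 9 from left. Merged: [1, 1, 4, 5, 9]
Compare 15 vs 23: take 15 from left. Merged: [1, 1, 4, 5, 9, 15]
Compare 27 vs 23: take 23 from right. Merged: [1, 1, 4, 5, 9, 15, 23]
Compare 27 vs 24: take 24 from right. Merged: [1, 1, 4, 5, 9, 15, 23, 24]
Compare 27 vs 31: take 27 from left. Merged: [1, 1, 4, 5, 9, 15, 23, 24, 27]
Append remaining from right: [31, 32]. Merged: [1, 1, 4, 5, 9, 15, 23, 24, 27, 31, 32]

Final merged array: [1, 1, 4, 5, 9, 15, 23, 24, 27, 31, 32]
Total comparisons: 9

The merged array is [1, 1, 4, 5, 9, 15, 23, 24, 27, 31, 32], requiring 9 comparisons. The merge step runs in O(n) time where n is the total number of elements.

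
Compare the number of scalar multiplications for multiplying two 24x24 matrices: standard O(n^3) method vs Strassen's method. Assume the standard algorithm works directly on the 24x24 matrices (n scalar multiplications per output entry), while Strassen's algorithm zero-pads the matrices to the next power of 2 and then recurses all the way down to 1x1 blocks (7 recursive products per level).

Matrix multiplication for 24x24 matrices:

Strassen's algorithm requires power-of-2 dimensions. Pad 24x24 to 32x32 (next power of 2).

Standard algorithm: 24^3 = 13824 multiplications
Strassen's algorithm: 7^(log2(32)) = 7^5 = 16807 multiplications
Difference: 13824 - 16807 = -2983 (Strassen uses MORE here due to padding overhead — for small or just-over-power-of-2 n, padding can outweigh the per-level savings)

Standard: 13824 multiplications (24^3). Strassen: 16807 multiplications (7^5, after padding to 32x32). Strassen reduces 8 recursive multiplications to 7 at each level.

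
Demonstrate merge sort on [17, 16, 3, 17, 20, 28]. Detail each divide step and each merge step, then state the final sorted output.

Merge sort trace:

Split: [17, 16, 3, 17, 20, 28] -> [17, 16, 3] and [17, 20, 28]
  Split: [17, 16, 3] -> [17] and [16, 3]
    Split: [16, 3] -> [16] and [3]
    Merge: [16] + [3] -> [3, 16]
  Merge: [17] + [3, 16] -> [3, 16, 17]
  Split: [17, 20, 28] -> [17] and [20, 28]
    Split: [20, 28] -> [20] and [28]
    Merge: [20] + [28] -> [20, 28]
  Merge: [17] + [20, 28] -> [17, 20, 28]
Merge: [3, 16, 17] + [17, 20, 28] -> [3, 16, 17, 17, 20, 28]

Final sorted array: [3, 16, 17, 17, 20, 28]

The merge sort proceeds by recursively splitting the array and merging sorted halves.
After all merges, the sorted array is [3, 16, 17, 17, 20, 28].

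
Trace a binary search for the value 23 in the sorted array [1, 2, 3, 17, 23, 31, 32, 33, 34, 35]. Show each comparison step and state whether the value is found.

Binary search for 23 in [1, 2, 3, 17, 23, 31, 32, 33, 34, 35]:

lo=0, hi=9, mid=4, arr[mid]=23 -> Found target at index 4!

Binary search finds 23 at index 4 after 1 comparisons. The search repeatedly halves the search space by comparing with the middle element.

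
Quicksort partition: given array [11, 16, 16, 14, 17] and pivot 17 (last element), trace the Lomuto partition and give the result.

Lomuto partition with pivot = 17:

Initial array: [11, 16, 16, 14, 17]

arr[0]=11 <= 17: swap with position 0, array becomes [11, 16, 16, 14, 17]
arr[1]=16 <= 17: swap with position 1, array becomes [11, 16, 16, 14, 17]
arr[2]=16 <= 17: swap with position 2, array becomes [11, 16, 16, 14, 17]
arr[3]=14 <= 17: swap with position 3, array becomes [11, 16, 16, 14, 17]

Place pivot at position 4: [11, 16, 16, 14, 17]
Pivot position: 4

After partitioning with pivot 17, the array becomes [11, 16, 16, 14, 17]. The pivot is placed at index 4. All elements to the left of the pivot are <= 17, and all elements to the right are > 17.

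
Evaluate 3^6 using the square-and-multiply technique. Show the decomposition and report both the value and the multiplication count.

Computing 3^6 by squaring (build up from 3^1; each line after the first costs one multiplication):

3^1 = 3
3^2 = (3^1)^2 = 3^2 = 9
3^3 = 3 * 3^2 = 3 * 9 = 27
3^6 = (3^3)^2 = 27^2 = 729

Result: 729
Multiplications needed: 3 (3 lines after 3^1)

3^6 = 729. Using exponentiation by squaring, this requires 3 multiplications. The key idea: if the exponent is even, square the half-power; if odd, multiply by the base once.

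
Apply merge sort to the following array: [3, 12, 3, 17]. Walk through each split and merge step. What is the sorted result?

Merge sort trace:

Split: [3, 12, 3, 17] -> [3, 12] and [3, 17]
  Split: [3, 12] -> [3] and [12]
  Merge: [3] + [12] -> [3, 12]
  Split: [3, 17] -> [3] and [17]
  Merge: [3] + [17] -> [3, 17]
Merge: [3, 12] + [3, 17] -> [3, 3, 12, 17]

Final sorted array: [3, 3, 12, 17]

The merge sort proceeds by recursively splitting the array and merging sorted halves.
After all merges, the sorted array is [3, 3, 12, 17].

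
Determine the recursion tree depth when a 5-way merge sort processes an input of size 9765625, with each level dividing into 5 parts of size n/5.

For divide and conquer with division factor 5:

Problem sizes at each level:
Level 0: 9765625
Level 1: 1953125
Level 2: 390625
Level 3: 78125
Level 4: 15625
Level 5: 3125
Level 6: 625
Level 7: 125
Level 8: 25
Level 9: 5
Level 10: 1

The root is level 0 and the size-1 base case is level 10 (the tree spans levels 0 through 10, i.e. 11 levels counting the root), so the depth is the number of divisions: log_5(9765625) = 10

The recursion tree depth is log_5(9765625) = 10. At each level, the problem size is divided by 5, so it takes 10 divisions to reduce to a base case of size 1. The algorithm makes 5 recursive calls at each level.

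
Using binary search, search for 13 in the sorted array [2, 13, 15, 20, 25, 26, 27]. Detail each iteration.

Binary search for 13 in [2, 13, 15, 20, 25, 26, 27]:

lo=0, hi=6, mid=3, arr[mid]=20 -> 20 > 13, search left half
lo=0, hi=2, mid=1, arr[mid]=13 -> Found target at index 1!

Binary search finds 13 at index 1 after 2 comparisons. The search repeatedly halves the search space by comparing with the middle element.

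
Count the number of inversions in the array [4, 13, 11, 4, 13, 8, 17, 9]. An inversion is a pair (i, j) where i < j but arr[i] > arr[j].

Finding inversions in [4, 13, 11, 4, 13, 8, 17, 9]:

(1, 2): arr[1]=13 > arr[2]=11
(1, 3): arr[1]=13 > arr[3]=4
(1, 5): arr[1]=13 > arr[5]=8
(1, 7): arr[1]=13 > arr[7]=9
(2, 3): arr[2]=11 > arr[3]=4
(2, 5): arr[2]=11 > arr[5]=8
(2, 7): arr[2]=11 > arr[7]=9
(4, 5): arr[4]=13 > arr[5]=8
(4, 7): arr[4]=13 > arr[7]=9
(6, 7): arr[6]=17 > arr[7]=9

Total inversions: 10

The array has 10 inversion(s): (1,2), (1,3), (1,5), (1,7), (2,3), (2,5), (2,7), (4,5), (4,7), (6,7). Each pair (i,j) satisfies i < j and arr[i] > arr[j].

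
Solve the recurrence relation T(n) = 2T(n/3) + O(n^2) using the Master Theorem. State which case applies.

Master Theorem for T(n) = 2T(n/3) + O(n^2):

a = 2, b = 3, c = 2
log_b(a) = log_3(2) = 0.6309

Case 3: c = 2 > log_3(2) = 0.6309
T(n) = O(n^2) = O(n^2)

For T(n) = 2T(n/3) + O(n^2): log_3(2) = 0.6309. This is Case 3 of the Master Theorem (c > log_b(a), work dominated by root), giving O(n^2).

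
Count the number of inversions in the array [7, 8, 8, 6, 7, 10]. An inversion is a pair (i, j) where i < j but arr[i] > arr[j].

Finding inversions in [7, 8, 8, 6, 7, 10]:

(0, 3): arr[0]=7 > arr[3]=6
(1, 3): arr[1]=8 > arr[3]=6
(1, 4): arr[1]=8 > arr[4]=7
(2, 3): arr[2]=8 > arr[3]=6
(2, 4): arr[2]=8 > arr[4]=7

Total inversions: 5

The array has 5 inversion(s): (0,3), (1,3), (1,4), (2,3), (2,4). Each pair (i,j) satisfies i < j and arr[i] > arr[j].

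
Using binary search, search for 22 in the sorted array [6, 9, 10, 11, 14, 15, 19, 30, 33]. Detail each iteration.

Binary search for 22 in [6, 9, 10, 11, 14, 15, 19, 30, 33]:

lo=0, hi=8, mid=4, arr[mid]=14 -> 14 < 22, search right half
lo=5, hi=8, mid=6, arr[mid]=19 -> 19 < 22, search right half
lo=7, hi=8, mid=7, arr[mid]=30 -> 30 > 22, search left half
lo=7 > hi=6, target 22 not found

Binary search determines that 22 is not in the array after 3 comparisons. The search space was exhausted without finding the target.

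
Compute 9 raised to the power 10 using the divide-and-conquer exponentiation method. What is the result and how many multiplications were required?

Computing 9^10 by squaring (build up from 9^1; each line after the first costs one multiplication):

9^1 = 9
9^2 = (9^1)^2 = 9^2 = 81
9^4 = (9^2)^2 = 81^2 = 6561
9^5 = 9 * 9^4 = 9 * 6561 = 59049
9^10 = (9^5)^2 = 59049^2 = 3486784401

Result: 3486784401
Multiplications needed: 4 (4 lines after 9^1)

9^10 = 3486784401. Using exponentiation by squaring, this requires 4 multiplications. The key idea: if the exponent is even, square the half-power; if odd, multiply by the base once.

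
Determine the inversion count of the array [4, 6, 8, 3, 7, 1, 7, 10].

Finding inversions in [4, 6, 8, 3, 7, 1, 7, 10]:

(0, 3): arr[0]=4 > arr[3]=3
(0, 5): arr[0]=4 > arr[5]=1
(1, 3): arr[1]=6 > arr[3]=3
(1, 5): arr[1]=6 > arr[5]=1
(2, 3): arr[2]=8 > arr[3]=3
(2, 4): arr[2]=8 > arr[4]=7
(2, 5): arr[2]=8 > arr[5]=1
(2, 6): arr[2]=8 > arr[6]=7
(3, 5): arr[3]=3 > arr[5]=1
(4, 5): arr[4]=7 > arr[5]=1

Total inversions: 10

The array has 10 inversion(s): (0,3), (0,5), (1,3), (1,5), (2,3), (2,4), (2,5), (2,6), (3,5), (4,5). Each pair (i,j) satisfies i < j and arr[i] > arr[j].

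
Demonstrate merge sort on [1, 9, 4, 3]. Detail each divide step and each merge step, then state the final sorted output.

Merge sort trace:

Split: [1, 9, 4, 3] -> [1, 9] and [4, 3]
  Split: [1, 9] -> [1] and [9]
  Merge: [1] + [9] -> [1, 9]
  Split: [4, 3] -> [4] and [3]
  Merge: [4] + [3] -> [3, 4]
Merge: [1, 9] + [3, 4] -> [1, 3, 4, 9]

Final sorted array: [1, 3, 4, 9]

The merge sort proceeds by recursively splitting the array and merging sorted halves.
After all merges, the sorted array is [1, 3, 4, 9].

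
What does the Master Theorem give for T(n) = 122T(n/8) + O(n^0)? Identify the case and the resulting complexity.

Master Theorem for T(n) = 122T(n/8) + O(n^0):

a = 122, b = 8, c = 0
log_b(a) = log_8(122) = 2.3102

Case 1: c = 0 < log_8(122) = 2.3102
T(n) = O(n^(log_8 122))

For T(n) = 122T(n/8) + O(n^0): log_8(122) = 2.3102. This is Case 1 of the Master Theorem (c < log_b(a), work dominated by leaves), giving O(n^(log_8 122)).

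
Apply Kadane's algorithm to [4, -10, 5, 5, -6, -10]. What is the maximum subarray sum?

Using Kadane's algorithm on [4, -10, 5, 5, -6, -10]:

Scanning through the array:
Position 1 (value -10): max_ending_here = -6, max_so_far = 4
Position 2 (value 5): max_ending_here = 5, max_so_far = 5
Position 3 (value 5): max_ending_here = 10, max_so_far = 10
Position 4 (value -6): max_ending_here = 4, max_so_far = 10
Position 5 (value -10): max_ending_here = -6, max_so_far = 10

Maximum subarray: [5, 5]
Maximum sum: 10

The maximum subarray is [5, 5] with sum 10. This subarray runs from index 2 to index 3.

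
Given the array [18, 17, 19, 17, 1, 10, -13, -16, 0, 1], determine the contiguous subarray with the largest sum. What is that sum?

Using Kadane's algorithm on [18, 17, 19, 17, 1, 10, -13, -16, 0, 1]:

Scanning through the array:
Position 1 (value 17): max_ending_here = 35, max_so_far = 35
Position 2 (value 19): max_ending_here = 54, max_so_far = 54
Position 3 (value 17): max_ending_here = 71, max_so_far = 71
Position 4 (value 1): max_ending_here = 72, max_so_far = 72
Position 5 (value 10): max_ending_here = 82, max_so_far = 82
Position 6 (value -13): max_ending_here = 69, max_so_far = 82
Position 7 (value -16): max_ending_here = 53, max_so_far = 82
Position 8 (value 0): max_ending_here = 53, max_so_far = 82
Position 9 (value 1): max_ending_here = 54, max_so_far = 82

Maximum subarray: [18, 17, 19, 17, 1, 10]
Maximum sum: 82

The maximum subarray is [18, 17, 19, 17, 1, 10] with sum 82. This subarray runs from index 0 to index 5.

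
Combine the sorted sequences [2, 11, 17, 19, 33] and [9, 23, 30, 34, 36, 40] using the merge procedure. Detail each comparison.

Merging process:

Compare 2 vs 9: take 2 from left. Merged: [2]
Compare 11 vs 9: take 9 from right. Merged: [2, 9]
Compare 11 vs 23: take 11 from left. Merged: [2, 9, 11]
Compare 17 vs 23: take 17 from left. Merged: [2, 9, 11, 17]
Compare 19 vs 23: take 19 from left. Merged: [2, 9, 11, 17, 19]
Compare 33 vs 23: take 23 from right. Merged: [2, 9, 11, 17, 19, 23]
Compare 33 vs 30: take 30 from right. Merged: [2, 9, 11, 17, 19, 23, 30]
Compare 33 vs 34: take 33 from left. Merged: [2, 9, 11, 17, 19, 23, 30, 33]
Append remaining from right: [34, 36, 40]. Merged: [2, 9, 11, 17, 19, 23, 30, 33, 34, 36, 40]

Final merged array: [2, 9, 11, 17, 19, 23, 30, 33, 34, 36, 40]
Total comparisons: 8

The merged array is [2, 9, 11, 17, 19, 23, 30, 33, 34, 36, 40], requiring 8 comparisons. The merge step runs in O(n) time where n is the total number of elements.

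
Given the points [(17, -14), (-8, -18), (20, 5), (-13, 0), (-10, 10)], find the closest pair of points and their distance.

Computing all pairwise distances among 5 points:

d((17, -14), (-8, -18)) = 25.318
d((17, -14), (20, 5)) = 19.2354
d((17, -14), (-13, 0)) = 33.1059
d((17, -14), (-10, 10)) = 36.1248
d((-8, -18), (20, 5)) = 36.2353
d((-8, -18), (-13, 0)) = 18.6815
d((-8, -18), (-10, 10)) = 28.0713
d((20, 5), (-13, 0)) = 33.3766
d((20, 5), (-10, 10)) = 30.4138
d((-13, 0), (-10, 10)) = 10.4403 <-- minimum

Closest pair: (-13, 0) and (-10, 10) with distance 10.4403

The closest pair is (-13, 0) and (-10, 10) with Euclidean distance 10.4403. For 5 points, brute-force pairwise comparison is shown above. For large n, the divide-and-conquer algorithm (sort by x, recurse on halves, check the dividing strip) achieves O(n log n).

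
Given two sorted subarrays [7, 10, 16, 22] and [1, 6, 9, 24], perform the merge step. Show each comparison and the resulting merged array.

Merging process:

Compare 7 vs 1: take 1 from right. Merged: [1]
Compare 7 vs 6: take 6 from right. Merged: [1, 6]
Compare 7 vs 9: take 7 from left. Merged: [1, 6, 7]
Compare 10 vs 9: take 9 from right. Merged: [1, 6, 7, 9]
Compare 10 vs 24: take 10 from left. Merged: [1, 6, 7, 9, 10]
Compare 16 vs 24: take 16 from left. Merged: [1, 6, 7, 9, 10, 16]
Compare 22 vs 24: take 22 from left. Merged: [1, 6, 7, 9, 10, 16, 22]
Append remaining from right: [24]. Merged: [1, 6, 7, 9, 10, 16, 22, 24]

Final merged array: [1, 6, 7, 9, 10, 16, 22, 24]
Total comparisons: 7

The merged array is [1, 6, 7, 9, 10, 16, 22, 24], requiring 7 comparisons. The merge step runs in O(n) time where n is the total number of elements.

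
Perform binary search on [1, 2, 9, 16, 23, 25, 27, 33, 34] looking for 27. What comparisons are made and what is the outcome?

Binary search for 27 in [1, 2, 9, 16, 23, 25, 27, 33, 34]:

lo=0, hi=8, mid=4, arr[mid]=23 -> 23 < 27, search right half
lo=5, hi=8, mid=6, arr[mid]=27 -> Found target at index 6!

Binary search finds 27 at index 6 after 2 comparisons. The search repeatedly halves the search space by comparing with the middle element.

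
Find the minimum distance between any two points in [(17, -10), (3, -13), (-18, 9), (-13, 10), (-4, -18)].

Computing all pairwise distances among 5 points:

d((17, -10), (3, -13)) = 14.3178
d((17, -10), (-18, 9)) = 39.8246
d((17, -10), (-13, 10)) = 36.0555
d((17, -10), (-4, -18)) = 22.4722
d((3, -13), (-18, 9)) = 30.4138
d((3, -13), (-13, 10)) = 28.0179
d((3, -13), (-4, -18)) = 8.6023
d((-18, 9), (-13, 10)) = 5.099 <-- minimum
d((-18, 9), (-4, -18)) = 30.4138
d((-13, 10), (-4, -18)) = 29.4109

Closest pair: (-18, 9) and (-13, 10) with distance 5.099

The closest pair is (-18, 9) and (-13, 10) with Euclidean distance 5.099. For 5 points, brute-force pairwise comparison is shown above. For large n, the divide-and-conquer algorithm (sort by x, recurse on halves, check the dividing strip) achieves O(n log n).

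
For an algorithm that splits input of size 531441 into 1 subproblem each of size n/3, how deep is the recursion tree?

For divide and conquer with division factor 3:

Problem sizes at each level:
Level 0: 531441
Level 1: 177147
Level 2: 59049
Level 3: 19683
Level 4: 6561
Level 5: 2187
Level 6: 729
Level 7: 243
Level 8: 81
Level 9: 27
Level 10: 9
Level 11: 3
Level 12: 1

The root is level 0 and the size-1 base case is level 12 (the tree spans levels 0 through 12, i.e. 13 levels counting the root), so the depth is the number of divisions: log_3(531441) = 12

The recursion tree depth is log_3(531441) = 12. At each level, the problem size is divided by 3, so it takes 12 divisions to reduce to a base case of size 1. The algorithm makes 1 recursive call at each level.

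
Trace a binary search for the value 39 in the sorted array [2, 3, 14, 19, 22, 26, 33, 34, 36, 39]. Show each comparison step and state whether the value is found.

Binary search for 39 in [2, 3, 14, 19, 22, 26, 33, 34, 36, 39]:

lo=0, hi=9, mid=4, arr[mid]=22 -> 22 < 39, search right half
lo=5, hi=9, mid=7, arr[mid]=34 -> 34 < 39, search right half
lo=8, hi=9, mid=8, arr[mid]=36 -> 36 < 39, search right half
lo=9, hi=9, mid=9, arr[mid]=39 -> Found target at index 9!

Binary search finds 39 at index 9 after 4 comparisons. The search repeatedly halves the search space by comparing with the middle element.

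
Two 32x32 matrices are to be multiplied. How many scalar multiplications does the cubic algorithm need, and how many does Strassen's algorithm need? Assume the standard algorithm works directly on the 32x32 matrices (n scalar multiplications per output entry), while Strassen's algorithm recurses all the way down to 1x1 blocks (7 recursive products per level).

Matrix multiplication for 32x32 matrices:

Standard algorithm: 32^3 = 32768 multiplications
Strassen's algorithm: 7^(log2(32)) = 7^5 = 16807 multiplications
Savings: 32768 - 16807 = 15961 multiplications

Standard: 32768 multiplications (32^3). Strassen: 16807 multiplications (7^5). Strassen reduces 8 recursive multiplications to 7 at each level.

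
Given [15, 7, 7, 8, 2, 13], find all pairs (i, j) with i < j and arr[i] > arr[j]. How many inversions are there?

Finding inversions in [15, 7, 7, 8, 2, 13]:

(0, 1): arr[0]=15 > arr[1]=7
(0, 2): arr[0]=15 > arr[2]=7
(0, 3): arr[0]=15 > arr[3]=8
(0, 4): arr[0]=15 > arr[4]=2
(0, 5): arr[0]=15 > arr[5]=13
(1, 4): arr[1]=7 > arr[4]=2
(2, 4): arr[2]=7 > arr[4]=2
(3, 4): arr[3]=8 > arr[4]=2

Total inversions: 8

The array has 8 inversion(s): (0,1), (0,2), (0,3), (0,4), (0,5), (1,4), (2,4), (3,4). Each pair (i,j) satisfies i < j and arr[i] > arr[j].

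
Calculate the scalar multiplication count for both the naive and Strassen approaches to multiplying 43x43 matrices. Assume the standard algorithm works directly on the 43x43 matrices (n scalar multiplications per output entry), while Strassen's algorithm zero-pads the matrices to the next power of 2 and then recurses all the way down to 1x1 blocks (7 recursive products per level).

Matrix multiplication for 43x43 matrices:

Strassen's algorithm requires power-of-2 dimensions. Pad 43x43 to 64x64 (next power of 2).

Standard algorithm: 43^3 = 79507 multiplications
Strassen's algorithm: 7^(log2(64)) = 7^6 = 117649 multiplications
Difference: 79507 - 117649 = -38142 (Strassen uses MORE here due to padding overhead — for small or just-over-power-of-2 n, padding can outweigh the per-level savings)

Standard: 79507 multiplications (43^3). Strassen: 117649 multiplications (7^6, after padding to 64x64). Strassen reduces 8 recursive multiplications to 7 at each level.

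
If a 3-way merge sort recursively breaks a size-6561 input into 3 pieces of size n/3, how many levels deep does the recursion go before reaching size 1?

For divide and conquer with division factor 3:

Problem sizes at each level:
Level 0: 6561
Level 1: 2187
Level 2: 729
Level 3: 243
Level 4: 81
Level 5: 27
Level 6: 9
Level 7: 3
Level 8: 1

The root is level 0 and the size-1 base case is level 8 (the tree spans levels 0 through 8, i.e. 9 levels counting the root), so the depth is the number of divisions: log_3(6561) = 8

The recursion tree depth is log_3(6561) = 8. At each level, the problem size is divided by 3, so it takes 8 divisions to reduce to a base case of size 1. The algorithm makes 3 recursive calls at each level.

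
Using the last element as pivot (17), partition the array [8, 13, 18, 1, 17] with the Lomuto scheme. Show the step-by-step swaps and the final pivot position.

Lomuto partition with pivot = 17:

Initial array: [8, 13, 18, 1, 17]

arr[0]=8 <= 17: swap with position 0, array becomes [8, 13, 18, 1, 17]
arr[1]=13 <= 17: swap with position 1, array becomes [8, 13, 18, 1, 17]
arr[2]=18 > 17: no swap
arr[3]=1 <= 17: swap with position 2, array becomes [8, 13, 1, 18, 17]

Place pivot at position 3: [8, 13, 1, 17, 18]
Pivot position: 3

After partitioning with pivot 17, the array becomes [8, 13, 1, 17, 18]. The pivot is placed at index 3. All elements to the left of the pivot are <= 17, and all elements to the right are > 17.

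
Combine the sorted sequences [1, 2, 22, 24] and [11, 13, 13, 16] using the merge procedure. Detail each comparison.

Merging process:

Compare 1 vs 11: take 1 from left. Merged: [1]
Compare 2 vs 11: take 2 from left. Merged: [1, 2]
Compare 22 vs 11: take 11 from right. Merged: [1, 2, 11]
Compare 22 vs 13: take 13 from right. Merged: [1, 2, 11, 13]
Compare 22 vs 13: take 13 from right. Merged: [1, 2, 11, 13, 13]
Compare 22 vs 16: take 16 from right. Merged: [1, 2, 11, 13, 13, 16]
Append remaining from left: [22, 24]. Merged: [1, 2, 11, 13, 13, 16, 22, 24]

Final merged array: [1, 2, 11, 13, 13, 16, 22, 24]
Total comparisons: 6

The merged array is [1, 2, 11, 13, 13, 16, 22, 24], requiring 6 comparisons. The merge step runs in O(n) time where n is the total number of elements.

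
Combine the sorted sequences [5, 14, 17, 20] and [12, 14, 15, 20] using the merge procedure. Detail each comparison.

Merging process:

Compare 5 vs 12: take 5 from left. Merged: [5]
Compare 14 vs 12: take 12 from right. Merged: [5, 12]
Compare 14 vs 14: take 14 from left. Merged: [5, 12, 14]
Compare 17 vs 14: take 14 from right. Merged: [5, 12, 14, 14]
Compare 17 vs 15: take 15 from right. Merged: [5, 12, 14, 14, 15]
Compare 17 vs 20: take 17 from left. Merged: [5, 12, 14, 14, 15, 17]
Compare 20 vs 20: take 20 from left. Merged: [5, 12, 14, 14, 15, 17, 20]
Append remaining from right: [20]. Merged: [5, 12, 14, 14, 15, 17, 20, 20]

Final merged array: [5, 12, 14, 14, 15, 17, 20, 20]
Total comparisons: 7

The merged array is [5, 12, 14, 14, 15, 17, 20, 20], requiring 7 comparisons. The merge step runs in O(n) time where n is the total number of elements.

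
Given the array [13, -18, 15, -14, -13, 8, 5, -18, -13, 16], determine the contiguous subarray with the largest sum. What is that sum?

Using Kadane's algorithm on [13, -18, 15, -14, -13, 8, 5, -18, -13, 16]:

Scanning through the array:
Position 1 (value -18): max_ending_here = -5, max_so_far = 13
Position 2 (value 15): max_ending_here = 15, max_so_far = 15
Position 3 (value -14): max_ending_here = 1, max_so_far = 15
Position 4 (value -13): max_ending_here = -12, max_so_far = 15
Position 5 (value 8): max_ending_here = 8, max_so_far = 15
Position 6 (value 5): max_ending_here = 13, max_so_far = 15
Position 7 (value -18): max_ending_here = -5, max_so_far = 15
Position 8 (value -13): max_ending_here = -13, max_so_far = 15
Position 9 (value 16): max_ending_here = 16, max_so_far = 16

Maximum subarray: [16]
Maximum sum: 16

The maximum subarray is [16] with sum 16. This subarray runs from index 9 to index 9.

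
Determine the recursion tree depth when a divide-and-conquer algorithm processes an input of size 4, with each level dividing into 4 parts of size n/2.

For divide and conquer with division factor 2:

Problem sizes at each level:
Level 0: 4
Level 1: 2
Level 2: 1

The root is level 0 and the size-1 base case is level 2 (the tree spans levels 0 through 2, i.e. 3 levels counting the root), so the depth is the number of divisions: log_2(4) = 2

The recursion tree depth is log_2(4) = 2. At each level, the problem size is divided by 2, so it takes 2 divisions to reduce to a base case of size 1. The algorithm makes 4 recursive calls at each level.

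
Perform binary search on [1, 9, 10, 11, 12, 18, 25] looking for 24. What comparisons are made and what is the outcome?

Binary search for 24 in [1, 9, 10, 11, 12, 18, 25]:

lo=0, hi=6, mid=3, arr[mid]=11 -> 11 < 24, search right half
lo=4, hi=6, mid=5, arr[mid]=18 -> 18 < 24, search right half
lo=6, hi=6, mid=6, arr[mid]=25 -> 25 > 24, search left half
lo=6 > hi=5, target 24 not found

Binary search determines that 24 is not in the array after 3 comparisons. The search space was exhausted without finding the target.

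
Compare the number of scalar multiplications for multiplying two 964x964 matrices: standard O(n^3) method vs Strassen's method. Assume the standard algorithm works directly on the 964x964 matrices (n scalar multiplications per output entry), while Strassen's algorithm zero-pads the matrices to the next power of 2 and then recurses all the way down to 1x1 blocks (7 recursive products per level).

Matrix multiplication for 964x964 matrices:

Strassen's algorithm requires power-of-2 dimensions. Pad 964x964 to 1024x1024 (next power of 2).

Standard algorithm: 964^3 = 895841344 multiplications
Strassen's algorithm: 7^(log2(1024)) = 7^10 = 282475249 multiplications
Savings: 895841344 - 282475249 = 613366095 multiplications

Standard: 895841344 multiplications (964^3). Strassen: 282475249 multiplications (7^10, after padding to 1024x1024). Strassen reduces 8 recursive multiplications to 7 at each level.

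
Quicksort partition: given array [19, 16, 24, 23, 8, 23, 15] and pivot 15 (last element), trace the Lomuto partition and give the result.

Lomuto partition with pivot = 15:

Initial array: [19, 16, 24, 23, 8, 23, 15]

arr[0]=19 > 15: no swap
arr[1]=16 > 15: no swap
arr[2]=24 > 15: no swap
arr[3]=23 > 15: no swap
arr[4]=8 <= 15: swap with position 0, array becomes [8, 16, 24, 23, 19, 23, 15]
arr[5]=23 > 15: no swap

Place pivot at position 1: [8, 15, 24, 23, 19, 23, 16]
Pivot position: 1

After partitioning with pivot 15, the array becomes [8, 15, 24, 23, 19, 23, 16]. The pivot is placed at index 1. All elements to the left of the pivot are <= 15, and all elements to the right are > 15.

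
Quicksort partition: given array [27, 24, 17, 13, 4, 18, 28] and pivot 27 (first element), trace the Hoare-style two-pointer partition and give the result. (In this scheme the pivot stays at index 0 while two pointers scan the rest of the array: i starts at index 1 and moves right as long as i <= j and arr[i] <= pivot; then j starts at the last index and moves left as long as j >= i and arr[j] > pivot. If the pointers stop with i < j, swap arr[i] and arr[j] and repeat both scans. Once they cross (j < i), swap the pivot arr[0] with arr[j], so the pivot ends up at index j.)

Hoare-style two-pointer partition with pivot = 27:

Initial array: [27, 24, 17, 13, 4, 18, 28]

Pointers start at i = 1, j = 6.
i ends at 6, j ends at 5: the pointers have crossed (j < i), so scanning stops.

Swap pivot arr[0] with arr[5] to place pivot at position 5: [18, 24, 17, 13, 4, 27, 28]
Pivot position: 5

After partitioning with pivot 27, the array becomes [18, 24, 17, 13, 4, 27, 28]. The pivot is placed at index 5. All elements to the left of the pivot are <= 27, and all elements to the right are > 27.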